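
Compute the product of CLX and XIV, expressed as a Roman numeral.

CLX = 160
XIV = 14
160 × 14 = 2240

MMCCXL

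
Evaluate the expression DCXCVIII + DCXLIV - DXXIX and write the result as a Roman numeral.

DCXCVIII = 698, DCXLIV = 644, DXXIX = 529
698 + 644 = 1342
1342 - 529 = 813

DCCCXIII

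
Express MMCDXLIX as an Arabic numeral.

MMCDXLIX: M=1000, M=1000, CD=400, XL=40, IX=9
1000 + 1000 + 400 + 40 + 9 = 2449

2449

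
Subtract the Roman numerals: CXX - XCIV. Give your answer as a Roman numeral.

CXX = 120
XCIV = 94
120 - 94 = 26

XXVI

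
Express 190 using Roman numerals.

Convert 190 to Roman numerals:
  190 contains 1×100 (C)
  90 contains 1×90 (XC)

CXC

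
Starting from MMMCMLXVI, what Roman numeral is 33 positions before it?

MMMCMLXVI = 3966
3966 - 33 = 3933

MMMCMXXXIII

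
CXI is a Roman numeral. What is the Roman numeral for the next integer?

CXI = 111, so the next integer is 111 + 1 = 112

CXII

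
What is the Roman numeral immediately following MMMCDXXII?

MMMCDXXII = 3422, so the next integer is 3422 + 1 = 3423

MMMCDXXIII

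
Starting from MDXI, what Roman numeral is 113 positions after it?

MDXI = 1511
1511 + 113 = 1624

MDCXXIV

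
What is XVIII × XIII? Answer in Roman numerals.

XVIII = 18
XIII = 13
18 × 13 = 234

CCXXXIV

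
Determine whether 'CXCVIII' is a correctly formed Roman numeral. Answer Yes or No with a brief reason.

'CXCVIII': Check the rules: uses only the symbols I, V, X, L, C, D, M; no symbol is repeated more than three times in a row; V, L and D each appear at most once; the only place a smaller symbol precedes a larger one is the allowed subtractive pair XC, the symbol right after such a pair (if any) is smaller than the pair's first symbol, and otherwise the values never increase from left to right. Value: C (100) + XC (90) + V (5) + I (1) + I (1) + I (1) = 198. So it is a valid standard Roman numeral.

Yes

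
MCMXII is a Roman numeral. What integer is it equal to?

MCMXII: M=1000, CM=900, X=10, I=1, I=1
1000 + 900 + 10 + 1 + 1 = 1912

1912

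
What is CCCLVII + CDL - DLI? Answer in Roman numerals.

CCCLVII = 357, CDL = 450, DLI = 551
357 + 450 = 807
807 - 551 = 256

CCLVI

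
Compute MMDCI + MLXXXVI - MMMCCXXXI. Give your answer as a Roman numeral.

MMDCI = 2601, MLXXXVI = 1086, MMMCCXXXI = 3231
2601 + 1086 = 3687
3687 - 3231 = 456

CDLVI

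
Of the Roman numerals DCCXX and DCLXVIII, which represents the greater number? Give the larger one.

DCCXX = 720
DCLXVIII = 668
720 is larger

DCCXX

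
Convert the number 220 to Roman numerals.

Convert 220 to Roman numerals:
  220 contains 2×100 (CC)
  20 contains 2×10 (XX)

CCXX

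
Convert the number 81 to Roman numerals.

Convert 81 to Roman numerals:
  81 contains 1×50 (L)
  31 contains 3×10 (XXX)
  1 contains 1×1 (I)

LXXXI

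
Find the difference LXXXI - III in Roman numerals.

LXXXI = 81
III = 3
81 - 3 = 78

LXXVIII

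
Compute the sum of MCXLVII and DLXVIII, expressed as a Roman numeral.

MCXLVII = 1147
DLXVIII = 568
1147 + 568 = 1715

MDCCXV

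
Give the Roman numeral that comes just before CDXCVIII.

CDXCVIII = 498; previous is 497

CDXCVII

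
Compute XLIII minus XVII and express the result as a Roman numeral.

XLIII = 43
XVII = 17
43 - 17 = 26

XXVI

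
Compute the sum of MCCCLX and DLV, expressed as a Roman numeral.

MCCCLX = 1360
DLV = 555
1360 + 555 = 1915

MCMXV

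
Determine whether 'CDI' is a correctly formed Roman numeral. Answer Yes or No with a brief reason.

'CDI': Check the rules: uses only the symbols I, V, X, L, C, D, M; no symbol is repeated more than three times in a row; V, L and D each appear at most once; the only place a smaller symbol precedes a larger one is the allowed subtractive pair CD, the symbol right after such a pair (if any) is smaller than the pair's first symbol, and otherwise the values never increase from left to right. Value: CD (400) + I (1) = 401. So it is a valid standard Roman numeral.

Yes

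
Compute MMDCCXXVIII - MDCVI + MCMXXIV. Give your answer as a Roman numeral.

MMDCCXXVIII = 2728, MDCVI = 1606, MCMXXIV = 1924
2728 - 1606 = 1122
1122 + 1924 = 3046

MMMXLVI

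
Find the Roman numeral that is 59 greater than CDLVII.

CDLVII = 457
457 + 59 = 516

DXVI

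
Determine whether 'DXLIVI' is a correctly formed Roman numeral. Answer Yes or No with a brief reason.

'DXLIVI': I cannot come right after the subtractive pair IV: once I is subtracted in IV, the next symbol must be smaller than I

No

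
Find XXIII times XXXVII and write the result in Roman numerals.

XXIII = 23
XXXVII = 37
23 × 37 = 851

DCCCLI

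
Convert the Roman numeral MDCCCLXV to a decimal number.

MDCCCLXV: M=1000, D=500, C=100, C=100, C=100, L=50, X=10, V=5
1000 + 500 + 100 + 100 + 100 + 50 + 10 + 5 = 1865

1865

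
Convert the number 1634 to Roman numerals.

Convert 1634 to Roman numerals:
  1634 contains 1×1000 (M)
  634 contains 1×500 (D)
  134 contains 1×100 (C)
  34 contains 3×10 (XXX)
  4 contains 1×4 (IV)

MDCXXXIV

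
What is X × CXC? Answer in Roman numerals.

X = 10
CXC = 190
10 × 190 = 1900

MCM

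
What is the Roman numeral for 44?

Convert 44 to Roman numerals:
  44 contains 1×40 (XL)
  4 contains 1×4 (IV)

XLIV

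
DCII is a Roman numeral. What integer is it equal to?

DCII: D=500, C=100, I=1, I=1
500 + 100 + 1 + 1 = 602

602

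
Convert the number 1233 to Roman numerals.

Convert 1233 to Roman numerals:
  1233 contains 1×1000 (M)
  233 contains 2×100 (CC)
  33 contains 3×10 (XXX)
  3 contains 3×1 (III)

MCCXXXIII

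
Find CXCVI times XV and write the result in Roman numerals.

CXCVI = 196
XV = 15
196 × 15 = 2940

MMCMXL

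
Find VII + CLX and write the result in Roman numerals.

VII = 7
CLX = 160
7 + 160 = 167

CLXVII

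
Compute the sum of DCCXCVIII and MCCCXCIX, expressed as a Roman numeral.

DCCXCVIII = 798
MCCCXCIX = 1399
798 + 1399 = 2197

MMCXCVII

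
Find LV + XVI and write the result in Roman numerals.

LV = 55
XVI = 16
55 + 16 = 71

LXXI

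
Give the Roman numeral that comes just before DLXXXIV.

DLXXXIV = 584, so the previous integer is 584 - 1 = 583

DLXXXIII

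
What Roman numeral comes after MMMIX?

MMMIX = 3009; next is 3010

MMMX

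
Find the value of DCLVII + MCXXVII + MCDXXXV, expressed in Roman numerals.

DCLVII = 657, MCXXVII = 1127, MCDXXXV = 1435
657 + 1127 = 1784
1784 + 1435 = 3219

MMMCCXIX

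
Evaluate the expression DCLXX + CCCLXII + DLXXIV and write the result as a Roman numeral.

DCLXX = 670, CCCLXII = 362, DLXXIV = 574
670 + 362 = 1032
1032 + 574 = 1606

MDCVI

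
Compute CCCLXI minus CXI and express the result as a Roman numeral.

CCCLXI = 361
CXI = 111
361 - 111 = 250

CCL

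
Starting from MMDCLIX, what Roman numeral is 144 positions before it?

MMDCLIX = 2659
2659 - 144 = 2515

MMDXV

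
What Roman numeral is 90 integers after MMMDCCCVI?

MMMDCCCVI = 3806
3806 + 90 = 3896

MMMDCCCXCVI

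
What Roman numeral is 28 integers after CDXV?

CDXV = 415
415 + 28 = 443

CDXLIII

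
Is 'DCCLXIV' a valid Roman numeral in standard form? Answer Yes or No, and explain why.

'DCCLXIV': Check the rules: uses only the symbols I, V, X, L, C, D, M; no symbol is repeated more than three times in a row; V, L and D each appear at most once; the only place a smaller symbol precedes a larger one is the allowed subtractive pair IV, the symbol right after such a pair (if any) is smaller than the pair's first symbol, and otherwise the values never increase from left to right. Value: D (500) + C (100) + C (100) + L (50) + X (10) + IV (4) = 764. So it is a valid standard Roman numeral.

Yes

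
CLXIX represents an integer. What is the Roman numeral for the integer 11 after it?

CLXIX = 169
169 + 11 = 180

CLXXX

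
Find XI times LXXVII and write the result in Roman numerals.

XI = 11
LXXVII = 77
11 × 77 = 847

DCCCXLVII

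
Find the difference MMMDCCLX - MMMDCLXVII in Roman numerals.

MMMDCCLX = 3760
MMMDCLXVII = 3667
3760 - 3667 = 93

XCIII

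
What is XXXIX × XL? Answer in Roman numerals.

XXXIX = 39
XL = 40
39 × 40 = 1560

MDLX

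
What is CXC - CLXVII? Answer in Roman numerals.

CXC = 190
CLXVII = 167
190 - 167 = 23

XXIII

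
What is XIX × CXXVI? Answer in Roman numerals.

XIX = 19
CXXVI = 126
19 × 126 = 2394

MMCCCXCIV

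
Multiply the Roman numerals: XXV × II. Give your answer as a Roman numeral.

XXV = 25
II = 2
25 × 2 = 50

L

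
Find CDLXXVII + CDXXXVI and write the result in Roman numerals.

CDLXXVII = 477
CDXXXVI = 436
477 + 436 = 913

CMXIII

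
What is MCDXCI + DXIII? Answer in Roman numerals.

MCDXCI = 1491
DXIII = 513
1491 + 513 = 2004

MMIV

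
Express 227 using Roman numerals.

Convert 227 to Roman numerals:
  227 contains 2×100 (CC)
  27 contains 2×10 (XX)
  7 contains 1×5 (V)
  2 contains 2×1 (II)

CCXXVII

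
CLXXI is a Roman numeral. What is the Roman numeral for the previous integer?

CLXXI = 171, so the previous integer is 171 - 1 = 170

CLXX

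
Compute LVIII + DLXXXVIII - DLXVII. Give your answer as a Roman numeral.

LVIII = 58, DLXXXVIII = 588, DLXVII = 567
58 + 588 = 646
646 - 567 = 79

LXXIX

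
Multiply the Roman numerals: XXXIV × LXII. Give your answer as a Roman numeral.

XXXIV = 34
LXII = 62
34 × 62 = 2108

MMCVIII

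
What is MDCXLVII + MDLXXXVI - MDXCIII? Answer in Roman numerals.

MDCXLVII = 1647, MDLXXXVI = 1586, MDXCIII = 1593
1647 + 1586 = 3233
3233 - 1593 = 1640

MDCXL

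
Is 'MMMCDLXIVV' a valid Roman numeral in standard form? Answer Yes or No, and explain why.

'MMMCDLXIVV': V should not appear more than once

No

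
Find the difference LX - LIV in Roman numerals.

LX = 60
LIV = 54
60 - 54 = 6

VI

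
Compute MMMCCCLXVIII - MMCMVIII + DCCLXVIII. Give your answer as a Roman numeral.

MMMCCCLXVIII = 3368, MMCMVIII = 2908, DCCLXVIII = 768
3368 - 2908 = 460
460 + 768 = 1228

MCCXXVIII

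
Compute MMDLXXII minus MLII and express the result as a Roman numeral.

MMDLXXII = 2572
MLII = 1052
2572 - 1052 = 1520

MDXX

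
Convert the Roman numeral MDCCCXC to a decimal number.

MDCCCXC: M=1000, D=500, C=100, C=100, C=100, XC=90
1000 + 500 + 100 + 100 + 100 + 90 = 1890

1890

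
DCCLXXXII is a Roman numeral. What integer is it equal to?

DCCLXXXII: D=500, C=100, C=100, L=50, X=10, X=10, X=10, I=1, I=1
500 + 100 + 100 + 50 + 10 + 10 + 10 + 1 + 1 = 782

782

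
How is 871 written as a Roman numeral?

Convert 871 to Roman numerals:
  871 contains 1×500 (D)
  371 contains 3×100 (CCC)
  71 contains 1×50 (L)
  21 contains 2×10 (XX)
  1 contains 1×1 (I)

DCCCLXXI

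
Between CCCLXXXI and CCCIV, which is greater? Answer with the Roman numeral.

CCCLXXXI = 381
CCCIV = 304
381 is larger

CCCLXXXI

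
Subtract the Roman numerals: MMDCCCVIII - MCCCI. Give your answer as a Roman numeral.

MMDCCCVIII = 2808
MCCCI = 1301
2808 - 1301 = 1507

MDVII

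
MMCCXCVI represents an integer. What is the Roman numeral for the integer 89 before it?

MMCCXCVI = 2296
2296 - 89 = 2207

MMCCVII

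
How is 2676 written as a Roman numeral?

Convert 2676 to Roman numerals:
  2676 contains 2×1000 (MM)
  676 contains 1×500 (D)
  176 contains 1×100 (C)
  76 contains 1×50 (L)
  26 contains 2×10 (XX)
  6 contains 1×5 (V)
  1 contains 1×1 (I)

MMDCLXXVI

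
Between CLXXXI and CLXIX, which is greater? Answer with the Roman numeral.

CLXXXI = 181
CLXIX = 169
181 is larger

CLXXXI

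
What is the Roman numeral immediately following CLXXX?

CLXXX = 180, so the next integer is 180 + 1 = 181

CLXXXI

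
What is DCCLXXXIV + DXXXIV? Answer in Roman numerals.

DCCLXXXIV = 784
DXXXIV = 534
784 + 534 = 1318

MCCCXVIII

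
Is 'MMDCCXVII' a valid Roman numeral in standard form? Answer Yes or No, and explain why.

'MMDCCXVII': Check the rules: uses only the symbols I, V, X, L, C, D, M; no symbol is repeated more than three times in a row; V, L and D each appear at most once; no smaller symbol precedes a larger one (values never increase from left to right). Value: M (1000) + M (1000) + D (500) + C (100) + C (100) + X (10) + V (5) + I (1) + I (1) = 2717. So it is a valid standard Roman numeral.

Yes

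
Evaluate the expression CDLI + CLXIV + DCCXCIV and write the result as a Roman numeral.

CDLI = 451, CLXIV = 164, DCCXCIV = 794
451 + 164 = 615
615 + 794 = 1409

MCDIX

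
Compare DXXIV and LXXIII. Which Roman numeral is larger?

DXXIV = 524
LXXIII = 73
524 is larger

DXXIV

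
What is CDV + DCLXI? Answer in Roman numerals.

CDV = 405
DCLXI = 661
405 + 661 = 1066

MLXVI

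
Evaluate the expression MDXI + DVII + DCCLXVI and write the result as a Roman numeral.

MDXI = 1511, DVII = 507, DCCLXVI = 766
1511 + 507 = 2018
2018 + 766 = 2784

MMDCCLXXXIV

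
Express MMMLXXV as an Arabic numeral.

MMMLXXV: M=1000, M=1000, M=1000, L=50, X=10, X=10, V=5
1000 + 1000 + 1000 + 50 + 10 + 10 + 5 = 3075

3075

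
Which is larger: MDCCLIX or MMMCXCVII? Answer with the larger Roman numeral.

MDCCLIX = 1759
MMMCXCVII = 3197
3197 is larger

MMMCXCVII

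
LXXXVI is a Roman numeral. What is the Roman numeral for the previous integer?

LXXXVI = 86; previous is 85

LXXXV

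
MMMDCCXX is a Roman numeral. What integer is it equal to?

MMMDCCXX: M=1000, M=1000, M=1000, D=500, C=100, C=100, X=10, X=10
1000 + 1000 + 1000 + 500 + 100 + 100 + 10 + 10 = 3720

3720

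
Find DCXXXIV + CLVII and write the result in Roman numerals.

DCXXXIV = 634
CLVII = 157
634 + 157 = 791

DCCXCI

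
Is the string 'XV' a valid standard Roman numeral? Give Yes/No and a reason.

'XV': Check the rules: uses only the symbols I, V, X, L, C, D, M; no symbol is repeated more than three times in a row; V, L and D each appear at most once; no smaller symbol precedes a larger one (values never increase from left to right). Value: X (10) + V (5) = 15. So it is a valid standard Roman numeral.

Yes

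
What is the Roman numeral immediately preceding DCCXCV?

DCCXCV = 795, so the previous integer is 795 - 1 = 794

DCCXCIV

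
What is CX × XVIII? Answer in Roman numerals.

CX = 110
XVIII = 18
110 × 18 = 1980

MCMLXXX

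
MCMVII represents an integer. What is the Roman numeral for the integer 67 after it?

MCMVII = 1907
1907 + 67 = 1974

MCMLXXIV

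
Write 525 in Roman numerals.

Convert 525 to Roman numerals:
  525 contains 1×500 (D)
  25 contains 2×10 (XX)
  5 contains 1×5 (V)

DXXV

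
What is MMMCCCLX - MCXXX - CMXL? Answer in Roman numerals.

MMMCCCLX = 3360, MCXXX = 1130, CMXL = 940
3360 - 1130 = 2230
2230 - 940 = 1290

MCCXC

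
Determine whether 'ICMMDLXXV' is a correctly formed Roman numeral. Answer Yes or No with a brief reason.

'ICMMDLXXV': Invalid subtractive combination: IC

No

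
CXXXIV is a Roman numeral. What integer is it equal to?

CXXXIV: C=100, X=10, X=10, X=10, IV=4
100 + 10 + 10 + 10 + 4 = 134

134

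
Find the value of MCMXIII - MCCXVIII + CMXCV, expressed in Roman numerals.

MCMXIII = 1913, MCCXVIII = 1218, CMXCV = 995
1913 - 1218 = 695
695 + 995 = 1690

MDCXC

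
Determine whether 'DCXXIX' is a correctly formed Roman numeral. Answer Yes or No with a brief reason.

'DCXXIX': Check the rules: uses only the symbols I, V, X, L, C, D, M; no symbol is repeated more than three times in a row; V, L and D each appear at most once; the only place a smaller symbol precedes a larger one is the allowed subtractive pair IX, the symbol right after such a pair (if any) is smaller than the pair's first symbol, and otherwise the values never increase from left to right. Value: D (500) + C (100) + X (10) + X (10) + IX (9) = 629. So it is a valid standard Roman numeral.

Yes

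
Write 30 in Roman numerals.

Convert 30 to Roman numerals:
  30 contains 3×10 (XXX)

XXX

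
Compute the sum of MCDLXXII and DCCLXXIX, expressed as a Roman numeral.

MCDLXXII = 1472
DCCLXXIX = 779
1472 + 779 = 2251

MMCCLI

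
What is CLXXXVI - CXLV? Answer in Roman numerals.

CLXXXVI = 186
CXLV = 145
186 - 145 = 41

XLI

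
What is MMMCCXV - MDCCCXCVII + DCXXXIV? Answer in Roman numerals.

MMMCCXV = 3215, MDCCCXCVII = 1897, DCXXXIV = 634
3215 - 1897 = 1318
1318 + 634 = 1952

MCMLII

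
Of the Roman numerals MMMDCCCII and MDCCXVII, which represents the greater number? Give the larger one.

MMMDCCCII = 3802
MDCCXVII = 1717
3802 is larger

MMMDCCCII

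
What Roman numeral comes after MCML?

MCML = 1950; next is 1951

MCMLI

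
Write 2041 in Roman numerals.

Convert 2041 to Roman numerals:
  2041 contains 2×1000 (MM)
  41 contains 1×40 (XL)
  1 contains 1×1 (I)

MMXLI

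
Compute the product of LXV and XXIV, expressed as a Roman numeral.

LXV = 65
XXIV = 24
65 × 24 = 1560

MDLX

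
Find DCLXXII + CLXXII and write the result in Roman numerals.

DCLXXII = 672
CLXXII = 172
672 + 172 = 844

DCCCXLIV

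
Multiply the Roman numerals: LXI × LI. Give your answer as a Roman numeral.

LXI = 61
LI = 51
61 × 51 = 3111

MMMCXI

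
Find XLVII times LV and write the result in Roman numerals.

XLVII = 47
LV = 55
47 × 55 = 2585

MMDLXXXV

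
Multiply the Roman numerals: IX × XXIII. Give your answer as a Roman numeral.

IX = 9
XXIII = 23
9 × 23 = 207

CCVII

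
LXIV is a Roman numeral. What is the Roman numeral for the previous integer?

LXIV = 64, so the previous integer is 64 - 1 = 63

LXIII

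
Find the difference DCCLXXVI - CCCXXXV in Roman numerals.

DCCLXXVI = 776
CCCXXXV = 335
776 - 335 = 441

CDXLI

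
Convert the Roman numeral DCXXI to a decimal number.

DCXXI: D=500, C=100, X=10, X=10, I=1
500 + 100 + 10 + 10 + 1 = 621

621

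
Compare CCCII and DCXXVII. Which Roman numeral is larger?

CCCII = 302
DCXXVII = 627
627 is larger

DCXXVII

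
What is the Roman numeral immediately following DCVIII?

DCVIII = 608, so the next integer is 608 + 1 = 609

DCIX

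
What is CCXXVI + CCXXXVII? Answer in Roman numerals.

CCXXVI = 226
CCXXXVII = 237
226 + 237 = 463

CDLXIII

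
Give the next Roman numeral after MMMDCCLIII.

MMMDCCLIII = 3753; next is 3754

MMMDCCLIV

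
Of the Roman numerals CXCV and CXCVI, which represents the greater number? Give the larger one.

CXCV = 195
CXCVI = 196
196 is larger

CXCVI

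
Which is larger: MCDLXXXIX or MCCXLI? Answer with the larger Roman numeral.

MCDLXXXIX = 1489
MCCXLI = 1241
1489 is larger

MCDLXXXIX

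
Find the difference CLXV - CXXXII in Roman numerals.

CLXV = 165
CXXXII = 132
165 - 132 = 33

XXXIII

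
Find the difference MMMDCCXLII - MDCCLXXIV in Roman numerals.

MMMDCCXLII = 3742
MDCCLXXIV = 1774
3742 - 1774 = 1968

MCMLXVIII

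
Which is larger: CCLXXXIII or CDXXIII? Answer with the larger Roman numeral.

CCLXXXIII = 283
CDXXIII = 423
423 is larger

CDXXIII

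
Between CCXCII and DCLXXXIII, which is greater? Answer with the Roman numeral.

CCXCII = 292
DCLXXXIII = 683
683 is larger

DCLXXXIII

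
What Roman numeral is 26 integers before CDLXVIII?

CDLXVIII = 468
468 - 26 = 442

CDXLII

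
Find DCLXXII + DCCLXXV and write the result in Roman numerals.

DCLXXII = 672
DCCLXXV = 775
672 + 775 = 1447

MCDXLVII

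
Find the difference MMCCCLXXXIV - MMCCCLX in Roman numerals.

MMCCCLXXXIV = 2384
MMCCCLX = 2360
2384 - 2360 = 24

XXIV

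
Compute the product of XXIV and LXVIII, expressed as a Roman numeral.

XXIV = 24
LXVIII = 68
24 × 68 = 1632

MDCXXXII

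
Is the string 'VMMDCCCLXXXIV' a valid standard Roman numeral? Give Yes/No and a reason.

'VMMDCCCLXXXIV': V should not appear more than once

No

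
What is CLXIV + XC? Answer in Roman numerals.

CLXIV = 164
XC = 90
164 + 90 = 254

CCLIV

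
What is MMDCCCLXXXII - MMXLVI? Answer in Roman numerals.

MMDCCCLXXXII = 2882
MMXLVI = 2046
2882 - 2046 = 836

DCCCXXXVI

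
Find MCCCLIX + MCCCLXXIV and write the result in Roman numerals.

MCCCLIX = 1359
MCCCLXXIV = 1374
1359 + 1374 = 2733

MMDCCXXXIII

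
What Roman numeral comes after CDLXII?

CDLXII = 462, so the next integer is 462 + 1 = 463

CDLXIII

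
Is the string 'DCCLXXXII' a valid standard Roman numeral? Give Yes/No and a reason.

'DCCLXXXII': Check the rules: uses only the symbols I, V, X, L, C, D, M; no symbol is repeated more than three times in a row; V, L and D each appear at most once; no smaller symbol precedes a larger one (values never increase from left to right). Value: D (500) + C (100) + C (100) + L (50) + X (10) + X (10) + X (10) + I (1) + I (1) = 782. So it is a valid standard Roman numeral.

Yes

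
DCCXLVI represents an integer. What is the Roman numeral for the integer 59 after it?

DCCXLVI = 746
746 + 59 = 805

DCCCV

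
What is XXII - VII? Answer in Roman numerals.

XXII = 22
VII = 7
22 - 7 = 15

XV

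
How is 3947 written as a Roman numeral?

Convert 3947 to Roman numerals:
  3947 contains 3×1000 (MMM)
  947 contains 1×900 (CM)
  47 contains 1×40 (XL)
  7 contains 1×5 (V)
  2 contains 2×1 (II)

MMMCMXLVII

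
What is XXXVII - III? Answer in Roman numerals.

XXXVII = 37
III = 3
37 - 3 = 34

XXXIV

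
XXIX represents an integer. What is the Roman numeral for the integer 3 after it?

XXIX = 29
29 + 3 = 32

XXXII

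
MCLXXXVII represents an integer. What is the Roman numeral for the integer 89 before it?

MCLXXXVII = 1187
1187 - 89 = 1098

MXCVIII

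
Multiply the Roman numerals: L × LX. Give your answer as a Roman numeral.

L = 50
LX = 60
50 × 60 = 3000

MMM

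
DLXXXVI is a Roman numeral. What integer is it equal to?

DLXXXVI: D=500, L=50, X=10, X=10, X=10, V=5, I=1
500 + 50 + 10 + 10 + 10 + 5 + 1 = 586

586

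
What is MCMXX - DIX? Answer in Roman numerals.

MCMXX = 1920
DIX = 509
1920 - 509 = 1411

MCDXI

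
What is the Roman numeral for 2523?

Convert 2523 to Roman numerals:
  2523 contains 2×1000 (MM)
  523 contains 1×500 (D)
  23 contains 2×10 (XX)
  3 contains 3×1 (III)

MMDXXIII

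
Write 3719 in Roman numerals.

Convert 3719 to Roman numerals:
  3719 contains 3×1000 (MMM)
  719 contains 1×500 (D)
  219 contains 2×100 (CC)
  19 contains 1×10 (X)
  9 contains 1×9 (IX)

MMMDCCXIX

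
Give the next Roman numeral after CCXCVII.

CCXCVII = 297; next is 298

CCXCVIII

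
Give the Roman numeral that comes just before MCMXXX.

MCMXXX = 1930; previous is 1929

MCMXXIX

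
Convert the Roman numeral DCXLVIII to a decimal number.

DCXLVIII: D=500, C=100, XL=40, V=5, I=1, I=1, I=1
500 + 100 + 40 + 5 + 1 + 1 + 1 = 648

648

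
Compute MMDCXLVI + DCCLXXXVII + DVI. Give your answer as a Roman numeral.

MMDCXLVI = 2646, DCCLXXXVII = 787, DVI = 506
2646 + 787 = 3433
3433 + 506 = 3939

MMMCMXXXIX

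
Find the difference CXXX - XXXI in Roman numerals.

CXXX = 130
XXXI = 31
130 - 31 = 99

XCIX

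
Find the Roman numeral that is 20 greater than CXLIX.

CXLIX = 149
149 + 20 = 169

CLXIX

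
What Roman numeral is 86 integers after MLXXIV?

MLXXIV = 1074
1074 + 86 = 1160

MCLX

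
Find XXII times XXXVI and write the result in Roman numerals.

XXII = 22
XXXVI = 36
22 × 36 = 792

DCCXCII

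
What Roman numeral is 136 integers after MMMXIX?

MMMXIX = 3019
3019 + 136 = 3155

MMMCLV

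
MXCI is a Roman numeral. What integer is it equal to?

MXCI: M=1000, XC=90, I=1
1000 + 90 + 1 = 1091

1091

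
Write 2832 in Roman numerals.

Convert 2832 to Roman numerals:
  2832 contains 2×1000 (MM)
  832 contains 1×500 (D)
  332 contains 3×100 (CCC)
  32 contains 3×10 (XXX)
  2 contains 2×1 (II)

MMDCCCXXXII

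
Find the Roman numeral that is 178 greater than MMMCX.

MMMCX = 3110
3110 + 178 = 3288

MMMCCLXXXVIII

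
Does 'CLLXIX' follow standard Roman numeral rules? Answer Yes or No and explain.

'CLLXIX': L should not appear more than once

No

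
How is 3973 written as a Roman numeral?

Convert 3973 to Roman numerals:
  3973 contains 3×1000 (MMM)
  973 contains 1×900 (CM)
  73 contains 1×50 (L)
  23 contains 2×10 (XX)
  3 contains 3×1 (III)

MMMCMLXXIII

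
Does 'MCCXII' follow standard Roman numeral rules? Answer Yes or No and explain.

'MCCXII': Check the rules: uses only the symbols I, V, X, L, C, D, M; no symbol is repeated more than three times in a row; V, L and D each appear at most once; no smaller symbol precedes a larger one (values never increase from left to right). Value: M (1000) + C (100) + C (100) + X (10) + I (1) + I (1) = 1212. So it is a valid standard Roman numeral.

Yes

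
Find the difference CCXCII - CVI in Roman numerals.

CCXCII = 292
CVI = 106
292 - 106 = 186

CLXXXVI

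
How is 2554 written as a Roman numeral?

Convert 2554 to Roman numerals:
  2554 contains 2×1000 (MM)
  554 contains 1×500 (D)
  54 contains 1×50 (L)
  4 contains 1×4 (IV)

MMDLIV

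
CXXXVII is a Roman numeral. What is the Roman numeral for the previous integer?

CXXXVII = 137; previous is 136

CXXXVI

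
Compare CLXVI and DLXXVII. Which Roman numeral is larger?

CLXVI = 166
DLXXVII = 577
577 is larger

DLXXVII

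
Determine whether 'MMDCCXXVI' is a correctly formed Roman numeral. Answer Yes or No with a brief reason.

'MMDCCXXVI': Check the rules: uses only the symbols I, V, X, L, C, D, M; no symbol is repeated more than three times in a row; V, L and D each appear at most once; no smaller symbol precedes a larger one (values never increase from left to right). Value: M (1000) + M (1000) + D (500) + C (100) + C (100) + X (10) + X (10) + V (5) + I (1) = 2726. So it is a valid standard Roman numeral.

Yes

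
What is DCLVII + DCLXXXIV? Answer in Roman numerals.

DCLVII = 657
DCLXXXIV = 684
657 + 684 = 1341

MCCCXLI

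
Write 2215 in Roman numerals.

Convert 2215 to Roman numerals:
  2215 contains 2×1000 (MM)
  215 contains 2×100 (CC)
  15 contains 1×10 (X)
  5 contains 1×5 (V)

MMCCXV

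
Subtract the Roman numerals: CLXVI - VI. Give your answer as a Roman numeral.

CLXVI = 166
VI = 6
166 - 6 = 160

CLX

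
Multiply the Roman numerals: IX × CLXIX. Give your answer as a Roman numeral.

IX = 9
CLXIX = 169
9 × 169 = 1521

MDXXI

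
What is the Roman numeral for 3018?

Convert 3018 to Roman numerals:
  3018 contains 3×1000 (MMM)
  18 contains 1×10 (X)
  8 contains 1×5 (V)
  3 contains 3×1 (III)

MMMXVIII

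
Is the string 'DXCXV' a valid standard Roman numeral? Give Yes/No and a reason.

'DXCXV': X cannot come right after the subtractive pair XC: once X is subtracted in XC, the next symbol must be smaller than X

No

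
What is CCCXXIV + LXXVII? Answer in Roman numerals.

CCCXXIV = 324
LXXVII = 77
324 + 77 = 401

CDI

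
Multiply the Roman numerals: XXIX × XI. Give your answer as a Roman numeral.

XXIX = 29
XI = 11
29 × 11 = 319

CCCXIX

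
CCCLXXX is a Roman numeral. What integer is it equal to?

CCCLXXX: C=100, C=100, C=100, L=50, X=10, X=10, X=10
100 + 100 + 100 + 50 + 10 + 10 + 10 = 380

380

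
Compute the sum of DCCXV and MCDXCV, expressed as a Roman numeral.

DCCXV = 715
MCDXCV = 1495
715 + 1495 = 2210

MMCCX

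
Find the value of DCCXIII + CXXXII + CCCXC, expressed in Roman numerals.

DCCXIII = 713, CXXXII = 132, CCCXC = 390
713 + 132 = 845
845 + 390 = 1235

MCCXXXV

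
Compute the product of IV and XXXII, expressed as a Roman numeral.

IV = 4
XXXII = 32
4 × 32 = 128

CXXVIII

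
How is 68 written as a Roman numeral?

Convert 68 to Roman numerals:
  68 contains 1×50 (L)
  18 contains 1×10 (X)
  8 contains 1×5 (V)
  3 contains 3×1 (III)

LXVIII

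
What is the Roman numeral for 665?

Convert 665 to Roman numerals:
  665 contains 1×500 (D)
  165 contains 1×100 (C)
  65 contains 1×50 (L)
  15 contains 1×10 (X)
  5 contains 1×5 (V)

DCLXV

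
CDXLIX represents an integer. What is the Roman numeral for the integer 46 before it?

CDXLIX = 449
449 - 46 = 403

CDIII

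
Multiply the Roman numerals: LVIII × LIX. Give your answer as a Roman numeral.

LVIII = 58
LIX = 59
58 × 59 = 3422

MMMCDXXII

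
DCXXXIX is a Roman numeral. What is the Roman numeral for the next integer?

DCXXXIX = 639, so the next integer is 639 + 1 = 640

DCXL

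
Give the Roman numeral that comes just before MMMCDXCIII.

MMMCDXCIII = 3493, so the previous integer is 3493 - 1 = 3492

MMMCDXCII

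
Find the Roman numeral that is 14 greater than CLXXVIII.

CLXXVIII = 178
178 + 14 = 192

CXCII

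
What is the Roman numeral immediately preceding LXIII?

LXIII = 63; previous is 62

LXII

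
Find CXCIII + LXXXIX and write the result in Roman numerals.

CXCIII = 193
LXXXIX = 89
193 + 89 = 282

CCLXXXII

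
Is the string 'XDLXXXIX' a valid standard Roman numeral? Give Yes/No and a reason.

'XDLXXXIX': Invalid subtractive combination: XD

No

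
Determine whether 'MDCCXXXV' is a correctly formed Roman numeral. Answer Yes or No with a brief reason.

'MDCCXXXV': Check the rules: uses only the symbols I, V, X, L, C, D, M; no symbol is repeated more than three times in a row; V, L and D each appear at most once; no smaller symbol precedes a larger one (values never increase from left to right). Value: M (1000) + D (500) + C (100) + C (100) + X (10) + X (10) + X (10) + V (5) = 1735. So it is a valid standard Roman numeral.

Yes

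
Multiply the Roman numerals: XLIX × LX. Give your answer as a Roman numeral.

XLIX = 49
LX = 60
49 × 60 = 2940

MMCMXL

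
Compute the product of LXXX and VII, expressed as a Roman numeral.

LXXX = 80
VII = 7
80 × 7 = 560

DLX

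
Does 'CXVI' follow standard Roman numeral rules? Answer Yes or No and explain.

'CXVI': Check the rules: uses only the symbols I, V, X, L, C, D, M; no symbol is repeated more than three times in a row; V, L and D each appear at most once; no smaller symbol precedes a larger one (values never increase from left to right). Value: C (100) + X (10) + V (5) + I (1) = 116. So it is a valid standard Roman numeral.

Yes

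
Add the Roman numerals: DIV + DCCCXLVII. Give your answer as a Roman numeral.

DIV = 504
DCCCXLVII = 847
504 + 847 = 1351

MCCCLI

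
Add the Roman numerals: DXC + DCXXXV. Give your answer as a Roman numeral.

DXC = 590
DCXXXV = 635
590 + 635 = 1225

MCCXXV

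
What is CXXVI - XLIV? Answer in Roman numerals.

CXXVI = 126
XLIV = 44
126 - 44 = 82

LXXXII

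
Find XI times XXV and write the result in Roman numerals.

XI = 11
XXV = 25
11 × 25 = 275

CCLXXV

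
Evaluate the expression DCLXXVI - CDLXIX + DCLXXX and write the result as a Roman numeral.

DCLXXVI = 676, CDLXIX = 469, DCLXXX = 680
676 - 469 = 207
207 + 680 = 887

DCCCLXXXVII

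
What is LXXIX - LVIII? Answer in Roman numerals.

LXXIX = 79
LVIII = 58
79 - 58 = 21

XXI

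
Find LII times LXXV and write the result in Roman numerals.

LII = 52
LXXV = 75
52 × 75 = 3900

MMMCM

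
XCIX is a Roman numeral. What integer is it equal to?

XCIX: XC=90, IX=9
90 + 9 = 99

99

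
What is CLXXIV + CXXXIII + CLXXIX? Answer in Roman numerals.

CLXXIV = 174, CXXXIII = 133, CLXXIX = 179
174 + 133 = 307
307 + 179 = 486

CDLXXXVI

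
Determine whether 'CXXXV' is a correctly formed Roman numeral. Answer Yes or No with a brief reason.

'CXXXV': Check the rules: uses only the symbols I, V, X, L, C, D, M; no symbol is repeated more than three times in a row; V, L and D each appear at most once; no smaller symbol precedes a larger one (values never increase from left to right). Value: C (100) + X (10) + X (10) + X (10) + V (5) = 135. So it is a valid standard Roman numeral.

Yes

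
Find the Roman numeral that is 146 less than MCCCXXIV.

MCCCXXIV = 1324
1324 - 146 = 1178

MCLXXVIII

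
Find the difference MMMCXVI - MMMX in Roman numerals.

MMMCXVI = 3116
MMMX = 3010
3116 - 3010 = 106

CVI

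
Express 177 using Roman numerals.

Convert 177 to Roman numerals:
  177 contains 1×100 (C)
  77 contains 1×50 (L)
  27 contains 2×10 (XX)
  7 contains 1×5 (V)
  2 contains 2×1 (II)

CLXXVII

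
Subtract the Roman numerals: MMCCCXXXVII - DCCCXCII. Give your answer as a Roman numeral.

MMCCCXXXVII = 2337
DCCCXCII = 892
2337 - 892 = 1445

MCDXLV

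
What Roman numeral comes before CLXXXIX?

CLXXXIX = 189, so the previous integer is 189 - 1 = 188

CLXXXVIII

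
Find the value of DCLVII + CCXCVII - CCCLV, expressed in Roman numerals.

DCLVII = 657, CCXCVII = 297, CCCLV = 355
657 + 297 = 954
954 - 355 = 599

DXCIX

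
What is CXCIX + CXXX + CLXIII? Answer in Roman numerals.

CXCIX = 199, CXXX = 130, CLXIII = 163
199 + 130 = 329
329 + 163 = 492

CDXCII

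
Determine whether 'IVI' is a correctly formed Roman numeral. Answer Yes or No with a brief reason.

'IVI': I cannot come right after the subtractive pair IV: once I is subtracted in IV, the next symbol must be smaller than I

No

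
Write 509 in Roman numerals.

Convert 509 to Roman numerals:
  509 contains 1×500 (D)
  9 contains 1×9 (IX)

DIX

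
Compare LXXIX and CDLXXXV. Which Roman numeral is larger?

LXXIX = 79
CDLXXXV = 485
485 is larger

CDLXXXV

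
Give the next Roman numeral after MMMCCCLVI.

MMMCCCLVI = 3356; next is 3357

MMMCCCLVII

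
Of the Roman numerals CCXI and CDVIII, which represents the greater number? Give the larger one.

CCXI = 211
CDVIII = 408
408 is larger

CDVIII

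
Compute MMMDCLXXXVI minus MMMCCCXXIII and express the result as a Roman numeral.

MMMDCLXXXVI = 3686
MMMCCCXXIII = 3323
3686 - 3323 = 363

CCCLXIII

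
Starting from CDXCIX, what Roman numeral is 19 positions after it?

CDXCIX = 499
499 + 19 = 518

DXVIII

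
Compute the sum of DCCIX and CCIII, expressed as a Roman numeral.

DCCIX = 709
CCIII = 203
709 + 203 = 912

CMXII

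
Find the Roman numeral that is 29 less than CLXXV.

CLXXV = 175
175 - 29 = 146

CXLVI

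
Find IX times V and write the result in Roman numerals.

IX = 9
V = 5
9 × 5 = 45

XLV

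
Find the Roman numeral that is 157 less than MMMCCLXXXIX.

MMMCCLXXXIX = 3289
3289 - 157 = 3132

MMMCXXXII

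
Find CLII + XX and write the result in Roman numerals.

CLII = 152
XX = 20
152 + 20 = 172

CLXXII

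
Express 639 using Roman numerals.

Convert 639 to Roman numerals:
  639 contains 1×500 (D)
  139 contains 1×100 (C)
  39 contains 3×10 (XXX)
  9 contains 1×9 (IX)

DCXXXIX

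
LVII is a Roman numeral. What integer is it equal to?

LVII: L=50, V=5, I=1, I=1
50 + 5 + 1 + 1 = 57

57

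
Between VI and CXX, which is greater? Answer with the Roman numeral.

VI = 6
CXX = 120
120 is larger

CXX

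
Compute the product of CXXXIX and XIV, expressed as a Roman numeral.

CXXXIX = 139
XIV = 14
139 × 14 = 1946

MCMXLVI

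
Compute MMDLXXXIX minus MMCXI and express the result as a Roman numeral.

MMDLXXXIX = 2589
MMCXI = 2111
2589 - 2111 = 478

CDLXXVIII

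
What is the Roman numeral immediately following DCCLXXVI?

DCCLXXVI = 776, so the next integer is 776 + 1 = 777

DCCLXXVII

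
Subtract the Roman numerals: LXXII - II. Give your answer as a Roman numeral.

LXXII = 72
II = 2
72 - 2 = 70

LXX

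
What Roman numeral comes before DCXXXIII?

DCXXXIII = 633; previous is 632

DCXXXII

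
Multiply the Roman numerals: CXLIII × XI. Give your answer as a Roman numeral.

CXLIII = 143
XI = 11
143 × 11 = 1573

MDLXXIII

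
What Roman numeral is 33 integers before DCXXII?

DCXXII = 622
622 - 33 = 589

DLXXXIX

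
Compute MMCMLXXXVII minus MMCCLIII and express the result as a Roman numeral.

MMCMLXXXVII = 2987
MMCCLIII = 2253
2987 - 2253 = 734

DCCXXXIV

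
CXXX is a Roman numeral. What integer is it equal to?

CXXX: C=100, X=10, X=10, X=10
100 + 10 + 10 + 10 = 130

130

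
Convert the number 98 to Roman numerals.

Convert 98 to Roman numerals:
  98 contains 1×90 (XC)
  8 contains 1×5 (V)
  3 contains 3×1 (III)

XCVIII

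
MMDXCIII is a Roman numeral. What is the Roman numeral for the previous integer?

MMDXCIII = 2593; previous is 2592

MMDXCII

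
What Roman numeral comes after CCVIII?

CCVIII = 208, so the next integer is 208 + 1 = 209

CCIX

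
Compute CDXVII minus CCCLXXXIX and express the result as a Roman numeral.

CDXVII = 417
CCCLXXXIX = 389
417 - 389 = 28

XXVIII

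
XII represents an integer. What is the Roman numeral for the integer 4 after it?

XII = 12
12 + 4 = 16

XVI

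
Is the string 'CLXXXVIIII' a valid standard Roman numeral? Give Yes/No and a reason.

'CLXXXVIIII': More than 3 consecutive I's

No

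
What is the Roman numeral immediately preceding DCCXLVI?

DCCXLVI = 746, so the previous integer is 746 - 1 = 745

DCCXLV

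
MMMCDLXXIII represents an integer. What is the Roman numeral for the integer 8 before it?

MMMCDLXXIII = 3473
3473 - 8 = 3465

MMMCDLXV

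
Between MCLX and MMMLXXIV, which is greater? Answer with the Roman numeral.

MCLX = 1160
MMMLXXIV = 3074
3074 is larger

MMMLXXIV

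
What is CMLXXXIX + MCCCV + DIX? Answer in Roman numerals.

CMLXXXIX = 989, MCCCV = 1305, DIX = 509
989 + 1305 = 2294
2294 + 509 = 2803

MMDCCCIII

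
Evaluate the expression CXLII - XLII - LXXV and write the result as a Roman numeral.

CXLII = 142, XLII = 42, LXXV = 75
142 - 42 = 100
100 - 75 = 25

XXV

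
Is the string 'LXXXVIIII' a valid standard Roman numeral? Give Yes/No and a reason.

'LXXXVIIII': More than 3 consecutive I's

No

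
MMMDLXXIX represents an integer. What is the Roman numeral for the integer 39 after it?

MMMDLXXIX = 3579
3579 + 39 = 3618

MMMDCXVIII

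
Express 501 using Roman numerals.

Convert 501 to Roman numerals:
  501 contains 1×500 (D)
  1 contains 1×1 (I)

DI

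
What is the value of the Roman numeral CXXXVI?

CXXXVI: C=100, X=10, X=10, X=10, V=5, I=1
100 + 10 + 10 + 10 + 5 + 1 = 136

136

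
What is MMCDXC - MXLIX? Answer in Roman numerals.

MMCDXC = 2490
MXLIX = 1049
2490 - 1049 = 1441

MCDXLI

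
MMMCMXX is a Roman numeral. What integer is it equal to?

MMMCMXX: M=1000, M=1000, M=1000, CM=900, X=10, X=10
1000 + 1000 + 1000 + 900 + 10 + 10 = 3920

3920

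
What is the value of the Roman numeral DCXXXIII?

DCXXXIII: D=500, C=100, X=10, X=10, X=10, I=1, I=1, I=1
500 + 100 + 10 + 10 + 10 + 1 + 1 + 1 = 633

633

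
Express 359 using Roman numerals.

Convert 359 to Roman numerals:
  359 contains 3×100 (CCC)
  59 contains 1×50 (L)
  9 contains 1×9 (IX)

CCCLIX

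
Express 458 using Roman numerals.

Convert 458 to Roman numerals:
  458 contains 1×400 (CD)
  58 contains 1×50 (L)
  8 contains 1×5 (V)
  3 contains 3×1 (III)

CDLVIII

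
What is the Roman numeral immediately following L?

L = 50, so the next integer is 50 + 1 = 51

LI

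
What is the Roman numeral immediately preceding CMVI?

CMVI = 906; previous is 905

CMV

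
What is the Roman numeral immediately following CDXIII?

CDXIII = 413, so the next integer is 413 + 1 = 414

CDXIV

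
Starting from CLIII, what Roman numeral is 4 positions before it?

CLIII = 153
153 - 4 = 149

CXLIX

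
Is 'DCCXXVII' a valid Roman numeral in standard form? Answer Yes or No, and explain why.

'DCCXXVII': Check the rules: uses only the symbols I, V, X, L, C, D, M; no symbol is repeated more than three times in a row; V, L and D each appear at most once; no smaller symbol precedes a larger one (values never increase from left to right). Value: D (500) + C (100) + C (100) + X (10) + X (10) + V (5) + I (1) + I (1) = 727. So it is a valid standard Roman numeral.

Yes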